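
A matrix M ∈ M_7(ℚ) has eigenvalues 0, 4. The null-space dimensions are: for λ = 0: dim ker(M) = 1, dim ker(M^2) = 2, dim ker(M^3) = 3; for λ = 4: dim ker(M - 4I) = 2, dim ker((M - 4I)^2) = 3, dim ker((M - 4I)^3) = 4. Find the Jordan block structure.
Jordan blocks: (0, 3), (4, 3), (4, 1)

λ = 0: successive nullity increments [1, 1, 1] count blocks of size ≥ k; block sizes are [3].
λ = 4: successive nullity increments [2, 1, 1] count blocks of size ≥ k; block sizes are [3, 1].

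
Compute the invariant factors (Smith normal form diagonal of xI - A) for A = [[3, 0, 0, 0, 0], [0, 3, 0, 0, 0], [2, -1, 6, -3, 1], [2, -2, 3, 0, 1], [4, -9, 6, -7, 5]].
The Jordan structure of A has elementary divisors (x - 3)^2, (x - 3), (x - 4)^2. Arranging the block sizes at each eigenvalue in decreasing order and taking row products gives the invariant factors.

Invariant factors (smallest first, each dividing the next): x - 3, (x - 4)^2(x - 3)^2.

Check: the last factor (x - 4)^2(x - 3)^2 is the minimal polynomial, and the product (x - 4)^2(x - 3)^3 is the characteristic polynomial.

x - 3, (x - 4)^2(x - 3)^2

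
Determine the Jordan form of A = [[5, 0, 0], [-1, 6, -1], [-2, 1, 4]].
The characteristic polynomial is det(xI - A) = (x - 5)^3, so the eigenvalues are 5 (algebraic multiplicity 3).

For λ = 5: rank(A - 5I) = 2, rank((A - 5I)^2) = 1, rank((A - 5I)^3) = 0. The eigenspace has dimension 3 - 2 = 1, so there is 1 Jordan block; the rank sequence gives block sizes [3].

Assembling the blocks gives the Jordan form J above.

J = [[5, 1, 0], [0, 5, 1], [0, 0, 5]]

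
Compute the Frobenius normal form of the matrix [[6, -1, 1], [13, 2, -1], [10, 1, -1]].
The invariant factors of A (the non-unit diagonal entries of the Smith normal form of xI - A over ℚ[x]) are (x - 4)^2(x + 1), each dividing the next. The characteristic polynomial is their product, (x - 4)^2(x + 1).

The rational canonical form is the block-diagonal matrix of companion matrices C(f_i):
R = [[0, 0, -16], [1, 0, -8], [0, 1, 7]].

R = [[0, 0, -16], [1, 0, -8], [0, 1, 7]]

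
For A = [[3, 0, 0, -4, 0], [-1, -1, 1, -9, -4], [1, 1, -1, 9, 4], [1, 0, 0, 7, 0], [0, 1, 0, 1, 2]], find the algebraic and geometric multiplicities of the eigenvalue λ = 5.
The characteristic polynomial is x^3(x - 5)^2, so the factor x - 5 appears with exponent 2: the algebraic multiplicity is 2.

rank(A - 5I) = 4, so the eigenspace has dimension 5 - 4 = 1: the geometric multiplicity is 1.

Since 1 < 2, A is not diagonalizable.

algebraic multiplicity 2, geometric multiplicity 1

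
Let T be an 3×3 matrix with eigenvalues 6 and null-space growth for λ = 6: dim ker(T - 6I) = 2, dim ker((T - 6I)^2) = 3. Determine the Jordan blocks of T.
Jordan blocks: (6, 2), (6, 1)

λ = 6: successive nullity increments [2, 1] count blocks of size ≥ k; block sizes are [2, 1].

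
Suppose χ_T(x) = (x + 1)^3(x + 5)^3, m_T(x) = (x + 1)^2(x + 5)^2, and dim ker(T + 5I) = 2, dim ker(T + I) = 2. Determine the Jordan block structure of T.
Jordan blocks: (-5, 2), (-5, 1), (-1, 2), (-1, 1)

λ = -5: algebraic multiplicity 3 (exponent in χ_T), largest block size 2 (exponent in m_T), 2 blocks (geometric multiplicity). These force block sizes [2, 1].
λ = -1: algebraic multiplicity 3 (exponent in χ_T), largest block size 2 (exponent in m_T), 2 blocks (geometric multiplicity). These force block sizes [2, 1].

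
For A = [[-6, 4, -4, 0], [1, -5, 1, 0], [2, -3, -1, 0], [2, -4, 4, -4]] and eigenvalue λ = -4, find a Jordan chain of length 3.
We seek v_1 ∈ ker((A + 4I)^3) \ ker((A + 4I)^2), then set v_{i+1} = (A + 4I) v_i.

One such chain is v_1 = [[-1, 1, 1, 0]]^T, v_2 = [[2, -1, -2, -2]]^T, v_3 = [[0, 1, 1, 0]]^T. Check: (A + 4I) v_3 = [[0, 0, 0, 0]]^T = 0.

v_1 = [[-1, 1, 1, 0]]^T, v_2 = [[2, -1, -2, -2]]^T, v_3 = [[0, 1, 1, 0]]^T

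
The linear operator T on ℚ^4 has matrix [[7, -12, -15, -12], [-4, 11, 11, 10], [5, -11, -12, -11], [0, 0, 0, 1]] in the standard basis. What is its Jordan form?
The characteristic polynomial is det(xI - A) = (x - 4)(x - 1)^3, so the eigenvalues are 1 (algebraic multiplicity 3), 4 (algebraic multiplicity 1).

For λ = 1: rank(A - I) = 2, rank((A - I)^2) = 1. The eigenspace has dimension 4 - 2 = 2, so there are 2 Jordan blocks; the rank sequence gives block sizes [2, 1].

For λ = 4: algebraic multiplicity 1 gives one 1×1 block.

Assembling the blocks gives the Jordan form J above.

J = [[1, 1, 0, 0], [0, 1, 0, 0], [0, 0, 1, 0], [0, 0, 0, 4]]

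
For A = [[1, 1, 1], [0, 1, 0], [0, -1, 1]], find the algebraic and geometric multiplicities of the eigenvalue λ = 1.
The characteristic polynomial is (x - 1)^3, so the factor x - 1 appears with exponent 3: the algebraic multiplicity is 3.

rank(A - I) = 2, so the eigenspace has dimension 3 - 2 = 1: the geometric multiplicity is 1.

Since 1 < 3, A is not diagonalizable.

algebraic multiplicity 3, geometric multiplicity 1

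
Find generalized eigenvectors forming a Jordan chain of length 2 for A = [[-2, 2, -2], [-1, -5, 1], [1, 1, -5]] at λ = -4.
We seek v_1 ∈ ker((A + 4I)^2) \ ker(A + 4I), then set v_{i+1} = (A + 4I) v_i.

One such chain is v_1 = [[-1, 1, -1]]^T, v_2 = [[2, -1, 1]]^T. Check: (A + 4I) v_2 = [[0, 0, 0]]^T = 0.

v_1 = [[-1, 1, -1]]^T, v_2 = [[2, -1, 1]]^T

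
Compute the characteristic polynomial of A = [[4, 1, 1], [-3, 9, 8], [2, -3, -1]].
χ_A(x) = (x - 4)^3

xI - A = [[x - 4, -1, -1], [3, x - 9, -8], [-2, 3, x + 1]].

Expanding det(xI - A) along the first row:
det(xI - A) = + (x - 4)·det([[x - 9, -8], [3, x + 1]]) - (-1)·det([[3, -8], [-2, x + 1]]) + (-1)·det([[3, x - 9], [-2, 3]]).

Evaluating gives χ_A(x) = x^3 - 12x^2 + 48x - 64 = (x - 4)^3.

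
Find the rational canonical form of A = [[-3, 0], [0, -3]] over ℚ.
R = [[-3, 0], [0, -3]]

The invariant factors of A (the non-unit diagonal entries of the Smith normal form of xI - A over ℚ[x]) are x + 3, x + 3, each dividing the next. The characteristic polynomial is their product, (x + 3)^2.

The rational canonical form is the block-diagonal matrix of companion matrices C(f_i):
R = [[-3, 0], [0, -3]].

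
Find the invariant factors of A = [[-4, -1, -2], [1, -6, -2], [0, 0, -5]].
The Jordan structure of A has elementary divisors (x + 5)^2, (x + 5). Arranging the block sizes at each eigenvalue in decreasing order and taking row products gives the invariant factors.

Invariant factors (smallest first, each dividing the next): x + 5, (x + 5)^2.

Check: the last factor (x + 5)^2 is the minimal polynomial, and the product (x + 5)^3 is the characteristic polynomial.

x + 5, (x + 5)^2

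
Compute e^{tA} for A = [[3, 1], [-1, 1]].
e^{tA} = [[(t + 1)*e^{2*t}, t*e^{2*t}], [-t*e^{2*t}, (1 - t)*e^{2*t}]]

A has Jordan form J = [[2, 1], [0, 2]] with A = PJP^{-1}, so e^{tA} = P e^{tJ} P^{-1}.

For a Jordan block J_k(λ), e^{tJ_k(λ)} = e^{λt} · (I + tN + t^2 N^2/2! + ... + t^{k-1} N^{k-1}/(k-1)!) where N is the nilpotent superdiagonal part.

Assembling the blocks and conjugating back gives the entries of e^{tA} as shown above.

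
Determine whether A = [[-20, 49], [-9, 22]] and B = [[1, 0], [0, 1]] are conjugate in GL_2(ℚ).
No.

Both have characteristic polynomial (x - 1)^2, but the minimal polynomial of A is (x - 1)^2 while the minimal polynomial of B is x - 1. The minimal polynomial is a similarity invariant, so A and B are not similar.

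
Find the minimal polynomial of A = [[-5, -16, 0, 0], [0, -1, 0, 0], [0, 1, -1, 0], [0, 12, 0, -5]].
The characteristic polynomial factors as (x + 1)^2(x + 5)^2. The minimal polynomial is ∏(x - λ)^{k_λ} where k_λ is the size of the largest Jordan block at λ.

For λ = -5: rank(A + 5I) = 2, and the largest Jordan block has size 1 (the smallest k with rank((A + 5I)^k) = rank((A + 5I)^(k+1))).
For λ = -1: rank(A + I) = 3, and the largest Jordan block has size 2 (the smallest k with rank((A + I)^k) = rank((A + I)^(k+1))).

So m_A(x) = (x + 1)^2(x + 5).

m_A(x) = (x + 1)^2(x + 5)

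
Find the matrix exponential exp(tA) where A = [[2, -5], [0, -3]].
e^{tA} = [[e^{2*t}, (1 - e^{5*t})*e^{-3*t}], [0, e^{-3*t}]]

A has Jordan form J = [[-3, 0], [0, 2]] with A = PJP^{-1}, so e^{tA} = P e^{tJ} P^{-1}.

For a Jordan block J_k(λ), e^{tJ_k(λ)} = e^{λt} · (I + tN + t^2 N^2/2! + ... + t^{k-1} N^{k-1}/(k-1)!) where N is the nilpotent superdiagonal part.

Assembling the blocks and conjugating back gives the entries of e^{tA} as shown above.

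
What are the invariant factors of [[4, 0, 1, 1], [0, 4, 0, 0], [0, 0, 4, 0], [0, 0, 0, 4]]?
The Jordan structure of A has elementary divisors (x - 4)^2, (x - 4), (x - 4). Arranging the block sizes at each eigenvalue in decreasing order and taking row products gives the invariant factors.

Invariant factors (smallest first, each dividing the next): x - 4, x - 4, (x - 4)^2.

Check: the last factor (x - 4)^2 is the minimal polynomial, and the product (x - 4)^4 is the characteristic polynomial.

x - 4, x - 4, (x - 4)^2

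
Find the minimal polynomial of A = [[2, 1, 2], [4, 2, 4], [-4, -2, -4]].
The characteristic polynomial factors as x^3. The minimal polynomial is ∏(x - λ)^{k_λ} where k_λ is the size of the largest Jordan block at λ.

For λ = 0: rank(A) = 1, and the largest Jordan block has size 2 (the smallest k with rank(A^k) = rank(A^(k+1))).

So m_A(x) = x^2.

m_A(x) = x^2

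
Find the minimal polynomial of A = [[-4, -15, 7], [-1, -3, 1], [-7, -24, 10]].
m_A(x) = x^2(x - 3)

The characteristic polynomial factors as x^2(x - 3). The minimal polynomial is ∏(x - λ)^{k_λ} where k_λ is the size of the largest Jordan block at λ.

For λ = 0: rank(A) = 2, and the largest Jordan block has size 2 (the smallest k with rank(A^k) = rank(A^(k+1))).
For λ = 3: rank(A - 3I) = 2, and the largest Jordan block has size 1 (the smallest k with rank((A - 3I)^k) = rank((A - 3I)^(k+1))).

So m_A(x) = x^2(x - 3).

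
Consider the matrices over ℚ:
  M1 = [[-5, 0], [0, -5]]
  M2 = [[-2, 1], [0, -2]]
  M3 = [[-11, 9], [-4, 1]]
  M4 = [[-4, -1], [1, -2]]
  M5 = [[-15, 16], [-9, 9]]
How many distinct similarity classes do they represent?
4 classes: {M1}, {M2}, {M3}, {M4, M5}

Characteristic polynomials: χ_{M1} = (x + 5)^2, χ_{M2} = (x + 2)^2, χ_{M3} = (x + 5)^2, χ_{M4} = (x + 3)^2, χ_{M5} = (x + 3)^2.

{M1}: invariant factors x + 5, x + 5.

{M2}: invariant factors (x + 2)^2.

{M3}: invariant factors (x + 5)^2.

{M4, M5}: invariant factors (x + 3)^2.

Matrices are similar if and only if their invariant-factor lists agree; the partition into similarity classes is {M1}, {M2}, {M3}, {M4, M5}.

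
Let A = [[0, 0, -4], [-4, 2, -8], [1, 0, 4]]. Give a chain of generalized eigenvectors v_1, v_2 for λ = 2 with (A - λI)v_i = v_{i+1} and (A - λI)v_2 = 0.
We seek v_1 ∈ ker((A - 2I)^2) \ ker(A - 2I), then set v_{i+1} = (A - 2I) v_i.

One such chain is v_1 = [[-1, -3, 1]]^T, v_2 = [[-2, -4, 1]]^T. Check: (A - 2I) v_2 = [[0, 0, 0]]^T = 0.

v_1 = [[-1, -3, 1]]^T, v_2 = [[-2, -4, 1]]^T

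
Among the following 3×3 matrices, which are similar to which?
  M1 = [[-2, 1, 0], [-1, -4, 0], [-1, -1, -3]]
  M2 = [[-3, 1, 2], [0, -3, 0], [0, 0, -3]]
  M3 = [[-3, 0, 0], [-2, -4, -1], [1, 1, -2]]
Characteristic polynomials: χ_{M1} = (x + 3)^3, χ_{M2} = (x + 3)^3, χ_{M3} = (x + 3)^3.

{M1, M2}: invariant factors x + 3, (x + 3)^2.

{M3}: invariant factors (x + 3)^3.

Matrices are similar if and only if their invariant-factor lists agree; the partition into similarity classes is {M1, M2}, {M3}.

2 classes: {M1, M2}, {M3}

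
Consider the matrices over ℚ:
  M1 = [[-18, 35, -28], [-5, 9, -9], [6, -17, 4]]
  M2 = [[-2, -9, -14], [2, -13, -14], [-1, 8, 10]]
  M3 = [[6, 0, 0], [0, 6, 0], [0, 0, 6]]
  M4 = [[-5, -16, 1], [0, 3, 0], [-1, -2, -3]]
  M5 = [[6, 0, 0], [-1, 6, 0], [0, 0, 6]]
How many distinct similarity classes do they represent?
Characteristic polynomials: χ_{M1} = (x - 3)(x + 4)^2, χ_{M2} = (x - 3)(x + 4)^2, χ_{M3} = (x - 6)^3, χ_{M4} = (x - 3)(x + 4)^2, χ_{M5} = (x - 6)^3.

{M1, M2, M4}: invariant factors (x - 3)(x + 4)^2.

{M3}: invariant factors x - 6, x - 6, x - 6.

{M5}: invariant factors x - 6, (x - 6)^2.

Matrices are similar if and only if their invariant-factor lists agree; the partition into similarity classes is {M1, M2, M4}, {M3}, {M5}.

3 classes: {M1, M2, M4}, {M3}, {M5}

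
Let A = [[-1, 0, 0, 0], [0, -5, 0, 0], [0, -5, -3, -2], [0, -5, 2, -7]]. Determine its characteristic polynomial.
χ_A(x) = (x + 1)(x + 5)^3

xI - A = [[x + 1, 0, 0, 0], [0, x + 5, 0, 0], [0, 5, x + 3, 2], [0, 5, -2, x + 7]].

Expanding det(xI - A) along the first row:
det(xI - A) = + (x + 1)·det([[x + 5, 0, 0], [5, x + 3, 2], [5, -2, x + 7]]) - (0)·det([[0, 0, 0], [0, x + 3, 2], [0, -2, x + 7]]) + (0)·det([[0, x + 5, 0], [0, 5, 2], [0, 5, x + 7]]) - (0)·det([[0, x + 5, 0], [0, 5, x + 3], [0, 5, -2]]).

Evaluating gives χ_A(x) = x^4 + 16x^3 + 90x^2 + 200x + 125 = (x + 1)(x + 5)^3.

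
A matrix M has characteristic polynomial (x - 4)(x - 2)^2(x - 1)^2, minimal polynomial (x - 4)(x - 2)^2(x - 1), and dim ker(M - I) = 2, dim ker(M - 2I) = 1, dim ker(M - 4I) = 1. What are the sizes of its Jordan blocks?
Jordan blocks: (1, 1), (1, 1), (2, 2), (4, 1)

λ = 1: algebraic multiplicity 2 (exponent in χ_M), largest block size 1 (exponent in m_M), 2 blocks (geometric multiplicity). These force block sizes [1, 1].
λ = 2: algebraic multiplicity 2 (exponent in χ_M), largest block size 2 (exponent in m_M), 1 block (geometric multiplicity). This forces block sizes [2].
λ = 4: algebraic multiplicity 1 (exponent in χ_M), largest block size 1 (exponent in m_M), 1 block (geometric multiplicity). This forces block sizes [1].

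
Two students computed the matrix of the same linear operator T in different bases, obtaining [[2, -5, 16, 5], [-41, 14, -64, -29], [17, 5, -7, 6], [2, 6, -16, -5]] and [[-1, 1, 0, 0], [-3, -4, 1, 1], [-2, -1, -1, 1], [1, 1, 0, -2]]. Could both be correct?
trace(A) = 4 but trace(B) = -8. The trace is a similarity invariant, so A and B are not similar.

No.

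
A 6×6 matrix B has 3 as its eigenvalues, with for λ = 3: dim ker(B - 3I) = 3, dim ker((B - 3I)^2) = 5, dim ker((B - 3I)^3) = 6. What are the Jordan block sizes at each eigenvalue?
Jordan blocks: (3, 3), (3, 2), (3, 1)

λ = 3: successive nullity increments [3, 2, 1] count blocks of size ≥ k; block sizes are [3, 2, 1].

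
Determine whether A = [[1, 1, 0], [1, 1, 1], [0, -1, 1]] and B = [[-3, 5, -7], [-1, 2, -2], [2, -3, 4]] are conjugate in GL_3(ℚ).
Yes.

Two matrices over a field are similar if and only if they have the same invariant factors.

Both A and B have characteristic polynomial (x - 1)^3 and minimal polynomial (x - 1)^3. Computing further, both have invariant factors (x - 1)^3. Hence A and B are similar.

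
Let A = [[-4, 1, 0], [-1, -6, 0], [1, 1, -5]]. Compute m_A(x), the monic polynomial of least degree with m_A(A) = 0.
m_A(x) = (x + 5)^2

The characteristic polynomial factors as (x + 5)^3. The minimal polynomial is ∏(x - λ)^{k_λ} where k_λ is the size of the largest Jordan block at λ.

For λ = -5: rank(A + 5I) = 1, and the largest Jordan block has size 2 (the smallest k with rank((A + 5I)^k) = rank((A + 5I)^(k+1))).

So m_A(x) = (x + 5)^2.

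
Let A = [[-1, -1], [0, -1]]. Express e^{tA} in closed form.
e^{tA} = [[e^{-t}, -t*e^{-t}], [0, e^{-t}]]

A has Jordan form J = [[-1, 1], [0, -1]] with A = PJP^{-1}, so e^{tA} = P e^{tJ} P^{-1}.

For a Jordan block J_k(λ), e^{tJ_k(λ)} = e^{λt} · (I + tN + t^2 N^2/2! + ... + t^{k-1} N^{k-1}/(k-1)!) where N is the nilpotent superdiagonal part.

Assembling the blocks and conjugating back gives the entries of e^{tA} as shown above.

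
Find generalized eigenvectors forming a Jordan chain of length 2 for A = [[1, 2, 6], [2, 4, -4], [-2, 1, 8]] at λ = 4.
We seek v_1 ∈ ker((A - 4I)^2) \ ker(A - 4I), then set v_{i+1} = (A - 4I) v_i.

One such chain is v_1 = [[0, 1, 0]]^T, v_2 = [[2, 0, 1]]^T. Check: (A - 4I) v_2 = [[0, 0, 0]]^T = 0.

v_1 = [[0, 1, 0]]^T, v_2 = [[2, 0, 1]]^T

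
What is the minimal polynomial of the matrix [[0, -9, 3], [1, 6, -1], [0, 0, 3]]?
The characteristic polynomial factors as (x - 3)^3. The minimal polynomial is ∏(x - λ)^{k_λ} where k_λ is the size of the largest Jordan block at λ.

For λ = 3: rank(A - 3I) = 1, and the largest Jordan block has size 2 (the smallest k with rank((A - 3I)^k) = rank((A - 3I)^(k+1))).

So m_A(x) = (x - 3)^2.

m_A(x) = (x - 3)^2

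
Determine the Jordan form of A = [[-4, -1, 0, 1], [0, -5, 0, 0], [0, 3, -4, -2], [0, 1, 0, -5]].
J = [[-5, 1, 0, 0], [0, -5, 0, 0], [0, 0, -4, 0], [0, 0, 0, -4]]

The characteristic polynomial is det(xI - A) = (x + 4)^2(x + 5)^2, so the eigenvalues are -5 (algebraic multiplicity 2), -4 (algebraic multiplicity 2).

For λ = -5: rank(A + 5I) = 3, rank((A + 5I)^2) = 2. The eigenspace has dimension 4 - 3 = 1, so there is 1 Jordan block; the rank sequence gives block sizes [2].

For λ = -4: rank(A + 4I) = 2. The eigenspace has dimension 4 - 2 = 2, so there are 2 Jordan blocks; the rank sequence gives block sizes [1, 1].

Assembling the blocks gives the Jordan form J above.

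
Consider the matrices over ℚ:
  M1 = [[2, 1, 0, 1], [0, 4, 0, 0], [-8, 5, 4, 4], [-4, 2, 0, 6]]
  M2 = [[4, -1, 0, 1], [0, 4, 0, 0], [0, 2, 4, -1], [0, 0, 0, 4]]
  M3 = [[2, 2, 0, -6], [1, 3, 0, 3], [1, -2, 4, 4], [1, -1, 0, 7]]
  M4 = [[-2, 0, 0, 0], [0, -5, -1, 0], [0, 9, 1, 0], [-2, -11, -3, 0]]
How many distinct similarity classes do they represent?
2 classes: {M1, M2, M3}, {M4}

Characteristic polynomials: χ_{M1} = (x - 4)^4, χ_{M2} = (x - 4)^4, χ_{M3} = (x - 4)^4, χ_{M4} = x(x + 2)^3.

{M1, M2, M3}: invariant factors (x - 4)^2, (x - 4)^2.

{M4}: invariant factors x + 2, x(x + 2)^2.

Matrices are similar if and only if their invariant-factor lists agree; the partition into similarity classes is {M1, M2, M3}, {M4}.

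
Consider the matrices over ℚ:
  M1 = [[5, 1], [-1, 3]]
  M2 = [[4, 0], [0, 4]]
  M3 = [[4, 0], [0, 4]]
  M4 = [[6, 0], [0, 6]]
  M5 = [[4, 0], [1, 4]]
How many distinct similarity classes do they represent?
3 classes: {M1, M5}, {M2, M3}, {M4}

Characteristic polynomials: χ_{M1} = (x - 4)^2, χ_{M2} = (x - 4)^2, χ_{M3} = (x - 4)^2, χ_{M4} = (x - 6)^2, χ_{M5} = (x - 4)^2.

{M1, M5}: invariant factors (x - 4)^2.

{M2, M3}: invariant factors x - 4, x - 4.

{M4}: invariant factors x - 6, x - 6.

Matrices are similar if and only if their invariant-factor lists agree; the partition into similarity classes is {M1, M5}, {M2, M3}, {M4}.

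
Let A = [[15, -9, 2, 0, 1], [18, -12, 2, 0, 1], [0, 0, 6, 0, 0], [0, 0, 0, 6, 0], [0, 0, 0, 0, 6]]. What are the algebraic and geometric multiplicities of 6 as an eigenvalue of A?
The characteristic polynomial is (x - 6)^4(x + 3), so the factor x - 6 appears with exponent 4: the algebraic multiplicity is 4.

rank(A - 6I) = 2, so the eigenspace has dimension 5 - 2 = 3: the geometric multiplicity is 3.

Since 3 < 4, A is not diagonalizable.

algebraic multiplicity 4, geometric multiplicity 3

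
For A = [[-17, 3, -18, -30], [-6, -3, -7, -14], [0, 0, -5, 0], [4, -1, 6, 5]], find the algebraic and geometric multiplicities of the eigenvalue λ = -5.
The characteristic polynomial is (x + 5)^4, so the factor x + 5 appears with exponent 4: the algebraic multiplicity is 4.

rank(A + 5I) = 2, so the eigenspace has dimension 4 - 2 = 2: the geometric multiplicity is 2.

Since 2 < 4, A is not diagonalizable.

algebraic multiplicity 4, geometric multiplicity 2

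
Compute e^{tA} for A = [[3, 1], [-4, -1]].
e^{tA} = [[(2*t + 1)*e^{t}, t*e^{t}], [-4*t*e^{t}, (1 - 2*t)*e^{t}]]

A has Jordan form J = [[1, 1], [0, 1]] with A = PJP^{-1}, so e^{tA} = P e^{tJ} P^{-1}.

For a Jordan block J_k(λ), e^{tJ_k(λ)} = e^{λt} · (I + tN + t^2 N^2/2! + ... + t^{k-1} N^{k-1}/(k-1)!) where N is the nilpotent superdiagonal part.

Assembling the blocks and conjugating back gives the entries of e^{tA} as shown above.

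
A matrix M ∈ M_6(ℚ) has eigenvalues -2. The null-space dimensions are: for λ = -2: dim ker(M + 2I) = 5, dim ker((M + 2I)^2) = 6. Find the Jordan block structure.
λ = -2: successive nullity increments [5, 1] count blocks of size ≥ k; block sizes are [2, 1, 1, 1, 1].

Jordan blocks: (-2, 2), (-2, 1), (-2, 1), (-2, 1), (-2, 1)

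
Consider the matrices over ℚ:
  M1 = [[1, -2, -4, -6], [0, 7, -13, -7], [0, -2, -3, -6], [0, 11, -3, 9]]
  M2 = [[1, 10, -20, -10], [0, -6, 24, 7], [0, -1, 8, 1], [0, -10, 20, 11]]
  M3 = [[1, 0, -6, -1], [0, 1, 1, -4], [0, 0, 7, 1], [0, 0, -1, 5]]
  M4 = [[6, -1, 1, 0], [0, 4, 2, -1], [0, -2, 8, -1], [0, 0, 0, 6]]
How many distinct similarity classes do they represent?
Characteristic polynomials: χ_{M1} = (x - 6)^2(x - 1)^2, χ_{M2} = (x - 6)^2(x - 1)^2, χ_{M3} = (x - 6)^2(x - 1)^2, χ_{M4} = (x - 6)^4.

{M1, M2, M3}: invariant factors x - 1, (x - 6)^2(x - 1).

{M4}: invariant factors (x - 6)^2, (x - 6)^2.

Matrices are similar if and only if their invariant-factor lists agree; the partition into similarity classes is {M1, M2, M3}, {M4}.

2 classes: {M1, M2, M3}, {M4}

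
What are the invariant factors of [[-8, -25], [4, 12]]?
The Jordan structure of A has elementary divisors (x - 2)^2. Arranging the block sizes at each eigenvalue in decreasing order and taking row products gives the invariant factors.

Invariant factors (smallest first, each dividing the next): (x - 2)^2.

Check: the last factor (x - 2)^2 is the minimal polynomial, and the product (x - 2)^2 is the characteristic polynomial.

(x - 2)^2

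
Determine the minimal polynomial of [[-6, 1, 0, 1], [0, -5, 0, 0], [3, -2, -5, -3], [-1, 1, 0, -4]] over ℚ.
The characteristic polynomial factors as (x + 5)^4. The minimal polynomial is ∏(x - λ)^{k_λ} where k_λ is the size of the largest Jordan block at λ.

For λ = -5: rank(A + 5I) = 2, and the largest Jordan block has size 2 (the smallest k with rank((A + 5I)^k) = rank((A + 5I)^(k+1))).

So m_A(x) = (x + 5)^2.

m_A(x) = (x + 5)^2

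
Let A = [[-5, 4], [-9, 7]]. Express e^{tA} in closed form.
e^{tA} = [[(1 - 6*t)*e^{t}, 4*t*e^{t}], [-9*t*e^{t}, (6*t + 1)*e^{t}]]

A has Jordan form J = [[1, 1], [0, 1]] with A = PJP^{-1}, so e^{tA} = P e^{tJ} P^{-1}.

For a Jordan block J_k(λ), e^{tJ_k(λ)} = e^{λt} · (I + tN + t^2 N^2/2! + ... + t^{k-1} N^{k-1}/(k-1)!) where N is the nilpotent superdiagonal part.

Assembling the blocks and conjugating back gives the entries of e^{tA} as shown above.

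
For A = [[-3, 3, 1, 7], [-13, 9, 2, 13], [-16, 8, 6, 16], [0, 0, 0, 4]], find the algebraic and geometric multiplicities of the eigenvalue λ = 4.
algebraic multiplicity 4, geometric multiplicity 2

The characteristic polynomial is (x - 4)^4, so the factor x - 4 appears with exponent 4: the algebraic multiplicity is 4.

rank(A - 4I) = 2, so the eigenspace has dimension 4 - 2 = 2: the geometric multiplicity is 2.

Since 2 < 4, A is not diagonalizable.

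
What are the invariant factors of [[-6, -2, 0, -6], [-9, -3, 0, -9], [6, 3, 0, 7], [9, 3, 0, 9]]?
x^2, x^2

The Jordan structure of A has elementary divisors x^2, x^2. Arranging the block sizes at each eigenvalue in decreasing order and taking row products gives the invariant factors.

Invariant factors (smallest first, each dividing the next): x^2, x^2.

Check: the last factor x^2 is the minimal polynomial, and the product x^4 is the characteristic polynomial.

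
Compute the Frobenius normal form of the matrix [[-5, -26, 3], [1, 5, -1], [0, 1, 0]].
The invariant factors of A (the non-unit diagonal entries of the Smith normal form of xI - A over ℚ[x]) are x^3 + 2x + 2, each dividing the next. The characteristic polynomial is their product, x^3 + 2x + 2.

The rational canonical form is the block-diagonal matrix of companion matrices C(f_i):
R = [[0, 0, -2], [1, 0, -2], [0, 1, 0]].

Note the characteristic polynomial does not split into linear factors over ℚ, so A has no Jordan form over ℚ; the rational canonical form exists over any field.

R = [[0, 0, -2], [1, 0, -2], [0, 1, 0]]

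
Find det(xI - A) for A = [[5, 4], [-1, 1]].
xI - A = [[x - 5, -4], [1, x - 1]].

Expanding det(xI - A) along the first row:
det(xI - A) = + (x - 5)·det([[x - 1]]) - (-4)·det([[1]]).

Evaluating gives χ_A(x) = x^2 - 6x + 9 = (x - 3)^2.

χ_A(x) = (x - 3)^2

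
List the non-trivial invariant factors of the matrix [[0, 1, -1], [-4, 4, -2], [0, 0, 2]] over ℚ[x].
The Jordan structure of A has elementary divisors (x - 2)^2, (x - 2). Arranging the block sizes at each eigenvalue in decreasing order and taking row products gives the invariant factors.

Invariant factors (smallest first, each dividing the next): x - 2, (x - 2)^2.

Check: the last factor (x - 2)^2 is the minimal polynomial, and the product (x - 2)^3 is the characteristic polynomial.

x - 2, (x - 2)^2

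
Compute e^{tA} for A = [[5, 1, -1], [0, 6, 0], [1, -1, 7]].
A has Jordan form J = [[6, 1, 0], [0, 6, 0], [0, 0, 6]] with A = PJP^{-1}, so e^{tA} = P e^{tJ} P^{-1}.

For a Jordan block J_k(λ), e^{tJ_k(λ)} = e^{λt} · (I + tN + t^2 N^2/2! + ... + t^{k-1} N^{k-1}/(k-1)!) where N is the nilpotent superdiagonal part.

Assembling the blocks and conjugating back gives the entries of e^{tA} as shown above.

e^{tA} = [[(1 - t)*e^{6*t}, t*e^{6*t}, -t*e^{6*t}], [0, e^{6*t}, 0], [t*e^{6*t}, -t*e^{6*t}, (t + 1)*e^{6*t}]]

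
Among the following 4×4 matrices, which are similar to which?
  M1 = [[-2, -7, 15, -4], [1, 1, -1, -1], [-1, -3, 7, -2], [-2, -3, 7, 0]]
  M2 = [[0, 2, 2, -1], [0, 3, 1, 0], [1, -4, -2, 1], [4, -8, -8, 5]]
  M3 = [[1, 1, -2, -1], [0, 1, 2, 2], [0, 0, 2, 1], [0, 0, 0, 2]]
2 classes: {M1, M3}, {M2}

Characteristic polynomials: χ_{M1} = (x - 2)^2(x - 1)^2, χ_{M2} = (x - 2)^2(x - 1)^2, χ_{M3} = (x - 2)^2(x - 1)^2.

{M1, M3}: invariant factors (x - 2)^2(x - 1)^2.

{M2}: invariant factors x - 1, (x - 2)^2(x - 1).

Matrices are similar if and only if their invariant-factor lists agree; the partition into similarity classes is {M1, M3}, {M2}.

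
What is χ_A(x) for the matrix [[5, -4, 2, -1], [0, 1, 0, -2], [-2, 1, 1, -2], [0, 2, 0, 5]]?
χ_A(x) = (x - 3)^4

xI - A = [[x - 5, 4, -2, 1], [0, x - 1, 0, 2], [2, -1, x - 1, 2], [0, -2, 0, x - 5]].

Expanding det(xI - A) along the first row:
det(xI - A) = + (x - 5)·det([[x - 1, 0, 2], [-1, x - 1, 2], [-2, 0, x - 5]]) - (4)·det([[0, 0, 2], [2, x - 1, 2], [0, 0, x - 5]]) + (-2)·det([[0, x - 1, 2], [2, -1, 2], [0, -2, x - 5]]) - (1)·det([[0, x - 1, 0], [2, -1, x - 1], [0, -2, 0]]).

Evaluating gives χ_A(x) = x^4 - 12x^3 + 54x^2 - 108x + 81 = (x - 3)^4.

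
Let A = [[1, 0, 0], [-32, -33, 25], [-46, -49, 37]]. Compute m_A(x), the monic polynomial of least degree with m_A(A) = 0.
m_A(x) = (x - 2)^2(x - 1)

The characteristic polynomial factors as (x - 2)^2(x - 1). The minimal polynomial is ∏(x - λ)^{k_λ} where k_λ is the size of the largest Jordan block at λ.

For λ = 1: rank(A - I) = 2, and the largest Jordan block has size 1 (the smallest k with rank((A - I)^k) = rank((A - I)^(k+1))).
For λ = 2: rank(A - 2I) = 2, and the largest Jordan block has size 2 (the smallest k with rank((A - 2I)^k) = rank((A - 2I)^(k+1))).

So m_A(x) = (x - 2)^2(x - 1).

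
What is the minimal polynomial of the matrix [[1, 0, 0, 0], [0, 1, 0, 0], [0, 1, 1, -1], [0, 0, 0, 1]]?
The characteristic polynomial factors as (x - 1)^4. The minimal polynomial is ∏(x - λ)^{k_λ} where k_λ is the size of the largest Jordan block at λ.

For λ = 1: rank(A - I) = 1, and the largest Jordan block has size 2 (the smallest k with rank((A - I)^k) = rank((A - I)^(k+1))).

So m_A(x) = (x - 1)^2.

m_A(x) = (x - 1)^2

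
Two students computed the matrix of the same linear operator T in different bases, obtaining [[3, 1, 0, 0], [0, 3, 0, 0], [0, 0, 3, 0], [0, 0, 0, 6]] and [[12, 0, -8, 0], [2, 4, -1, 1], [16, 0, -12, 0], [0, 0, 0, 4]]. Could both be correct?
No.

trace(A) = 15 but trace(B) = 8. The trace is a similarity invariant, so A and B are not similar.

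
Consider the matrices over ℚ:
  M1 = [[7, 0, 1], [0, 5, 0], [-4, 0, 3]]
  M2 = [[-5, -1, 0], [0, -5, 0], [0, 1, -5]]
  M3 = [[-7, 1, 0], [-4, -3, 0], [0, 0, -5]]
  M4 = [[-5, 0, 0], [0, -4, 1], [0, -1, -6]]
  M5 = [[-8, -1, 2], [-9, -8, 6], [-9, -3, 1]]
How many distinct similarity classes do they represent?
2 classes: {M1}, {M2, M3, M4, M5}

Characteristic polynomials: χ_{M1} = (x - 5)^3, χ_{M2} = (x + 5)^3, χ_{M3} = (x + 5)^3, χ_{M4} = (x + 5)^3, χ_{M5} = (x + 5)^3.

{M1}: invariant factors x - 5, (x - 5)^2.

{M2, M3, M4, M5}: invariant factors x + 5, (x + 5)^2.

Matrices are similar if and only if their invariant-factor lists agree; the partition into similarity classes is {M1}, {M2, M3, M4, M5}.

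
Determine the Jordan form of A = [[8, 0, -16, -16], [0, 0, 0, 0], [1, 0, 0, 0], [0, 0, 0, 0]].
J = [[0, 0, 0, 0], [0, 0, 0, 0], [0, 0, 4, 1], [0, 0, 0, 4]]

The characteristic polynomial is det(xI - A) = x^2(x - 4)^2, so the eigenvalues are 0 (algebraic multiplicity 2), 4 (algebraic multiplicity 2).

For λ = 0: rank(A) = 2. The eigenspace has dimension 4 - 2 = 2, so there are 2 Jordan blocks; the rank sequence gives block sizes [1, 1].

For λ = 4: rank(A - 4I) = 3, rank((A - 4I)^2) = 2. The eigenspace has dimension 4 - 3 = 1, so there is 1 Jordan block; the rank sequence gives block sizes [2].

Assembling the blocks gives the Jordan form J above.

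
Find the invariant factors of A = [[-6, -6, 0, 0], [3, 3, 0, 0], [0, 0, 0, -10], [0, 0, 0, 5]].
x, x(x - 5)(x + 3)

The Jordan structure of A has elementary divisors (x + 3), x, x, (x - 5). Arranging the block sizes at each eigenvalue in decreasing order and taking row products gives the invariant factors.

Invariant factors (smallest first, each dividing the next): x, x(x - 5)(x + 3).

Check: the last factor x(x - 5)(x + 3) is the minimal polynomial, and the product x^2(x - 5)(x + 3) is the characteristic polynomial.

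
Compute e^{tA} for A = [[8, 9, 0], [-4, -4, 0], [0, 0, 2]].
e^{tA} = [[(6*t + 1)*e^{2*t}, 9*t*e^{2*t}, 0], [-4*t*e^{2*t}, (1 - 6*t)*e^{2*t}, 0], [0, 0, e^{2*t}]]

A has Jordan form J = [[2, 1, 0], [0, 2, 0], [0, 0, 2]] with A = PJP^{-1}, so e^{tA} = P e^{tJ} P^{-1}.

For a Jordan block J_k(λ), e^{tJ_k(λ)} = e^{λt} · (I + tN + t^2 N^2/2! + ... + t^{k-1} N^{k-1}/(k-1)!) where N is the nilpotent superdiagonal part.

Assembling the blocks and conjugating back gives the entries of e^{tA} as shown above.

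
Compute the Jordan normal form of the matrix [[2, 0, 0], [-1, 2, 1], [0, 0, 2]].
The characteristic polynomial is det(xI - A) = (x - 2)^3, so the eigenvalues are 2 (algebraic multiplicity 3).

For λ = 2: rank(A - 2I) = 1, rank((A - 2I)^2) = 0. The eigenspace has dimension 3 - 1 = 2, so there are 2 Jordan blocks; the rank sequence gives block sizes [2, 1].

Assembling the blocks gives the Jordan form J above.

J = [[2, 1, 0], [0, 2, 0], [0, 0, 2]]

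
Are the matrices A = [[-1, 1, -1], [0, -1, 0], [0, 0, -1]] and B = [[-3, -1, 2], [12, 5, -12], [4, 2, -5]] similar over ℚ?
Two matrices over a field are similar if and only if they have the same invariant factors.

Both A and B have characteristic polynomial (x + 1)^3 and minimal polynomial (x + 1)^2. Computing further, both have invariant factors x + 1, (x + 1)^2. Hence A and B are similar.

Yes.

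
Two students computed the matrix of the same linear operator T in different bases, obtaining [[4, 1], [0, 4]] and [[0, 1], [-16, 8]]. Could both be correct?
Two matrices over a field are similar if and only if they have the same invariant factors.

Both A and B have characteristic polynomial (x - 4)^2 and minimal polynomial (x - 4)^2. Computing further, both have invariant factors (x - 4)^2. Hence A and B are similar.

Yes.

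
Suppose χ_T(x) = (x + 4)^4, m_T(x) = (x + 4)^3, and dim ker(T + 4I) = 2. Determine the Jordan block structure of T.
λ = -4: algebraic multiplicity 4 (exponent in χ_T), largest block size 3 (exponent in m_T), 2 blocks (geometric multiplicity). These force block sizes [3, 1].

Jordan blocks: (-4, 3), (-4, 1)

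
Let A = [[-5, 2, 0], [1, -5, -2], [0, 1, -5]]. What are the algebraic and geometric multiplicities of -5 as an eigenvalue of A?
The characteristic polynomial is (x + 5)^3, so the factor x + 5 appears with exponent 3: the algebraic multiplicity is 3.

rank(A + 5I) = 2, so the eigenspace has dimension 3 - 2 = 1: the geometric multiplicity is 1.

Since 1 < 3, A is not diagonalizable.

algebraic multiplicity 3, geometric multiplicity 1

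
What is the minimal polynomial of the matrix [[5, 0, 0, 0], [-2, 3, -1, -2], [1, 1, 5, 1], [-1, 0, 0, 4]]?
The characteristic polynomial factors as (x - 5)(x - 4)^3. The minimal polynomial is ∏(x - λ)^{k_λ} where k_λ is the size of the largest Jordan block at λ.

For λ = 4: rank(A - 4I) = 3, and the largest Jordan block has size 3 (the smallest k with rank((A - 4I)^k) = rank((A - 4I)^(k+1))).
For λ = 5: rank(A - 5I) = 3, and the largest Jordan block has size 1 (the smallest k with rank((A - 5I)^k) = rank((A - 5I)^(k+1))).

So m_A(x) = (x - 5)(x - 4)^3.

m_A(x) = (x - 5)(x - 4)^3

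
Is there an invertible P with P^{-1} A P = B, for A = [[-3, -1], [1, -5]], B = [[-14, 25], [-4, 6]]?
Yes.

Two matrices over a field are similar if and only if they have the same invariant factors.

Both A and B have characteristic polynomial (x + 4)^2 and minimal polynomial (x + 4)^2. Computing further, both have invariant factors (x + 4)^2. Hence A and B are similar.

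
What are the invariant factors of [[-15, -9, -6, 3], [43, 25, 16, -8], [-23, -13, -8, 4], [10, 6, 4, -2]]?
x, x^3

The Jordan structure of A has elementary divisors x^3, x. Arranging the block sizes at each eigenvalue in decreasing order and taking row products gives the invariant factors.

Invariant factors (smallest first, each dividing the next): x, x^3.

Check: the last factor x^3 is the minimal polynomial, and the product x^4 is the characteristic polynomial.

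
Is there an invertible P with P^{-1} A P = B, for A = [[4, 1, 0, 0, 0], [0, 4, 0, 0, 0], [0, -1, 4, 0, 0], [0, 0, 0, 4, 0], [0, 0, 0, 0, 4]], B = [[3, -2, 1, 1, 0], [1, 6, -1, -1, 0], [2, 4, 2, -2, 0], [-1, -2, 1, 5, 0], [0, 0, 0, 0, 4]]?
Yes.

Two matrices over a field are similar if and only if they have the same invariant factors.

Both A and B have characteristic polynomial (x - 4)^5 and minimal polynomial (x - 4)^2. Computing further, both have invariant factors x - 4, x - 4, x - 4, (x - 4)^2. Hence A and B are similar.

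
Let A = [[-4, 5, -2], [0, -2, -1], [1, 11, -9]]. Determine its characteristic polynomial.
xI - A = [[x + 4, -5, 2], [0, x + 2, 1], [-1, -11, x + 9]].

Expanding det(xI - A) along the first row:
det(xI - A) = + (x + 4)·det([[x + 2, 1], [-11, x + 9]]) - (-5)·det([[0, 1], [-1, x + 9]]) + (2)·det([[0, x + 2], [-1, -11]]).

Evaluating gives χ_A(x) = x^3 + 15x^2 + 75x + 125 = (x + 5)^3.

χ_A(x) = (x + 5)^3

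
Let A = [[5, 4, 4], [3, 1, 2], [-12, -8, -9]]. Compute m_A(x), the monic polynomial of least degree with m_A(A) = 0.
The characteristic polynomial factors as (x + 1)^3. The minimal polynomial is ∏(x - λ)^{k_λ} where k_λ is the size of the largest Jordan block at λ.

For λ = -1: rank(A + I) = 1, and the largest Jordan block has size 2 (the smallest k with rank((A + I)^k) = rank((A + I)^(k+1))).

So m_A(x) = (x + 1)^2.

m_A(x) = (x + 1)^2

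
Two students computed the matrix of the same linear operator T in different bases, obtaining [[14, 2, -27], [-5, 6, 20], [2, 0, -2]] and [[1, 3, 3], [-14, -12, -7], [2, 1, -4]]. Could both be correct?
No.

trace(A) = 18 but trace(B) = -15. The trace is a similarity invariant, so A and B are not similar.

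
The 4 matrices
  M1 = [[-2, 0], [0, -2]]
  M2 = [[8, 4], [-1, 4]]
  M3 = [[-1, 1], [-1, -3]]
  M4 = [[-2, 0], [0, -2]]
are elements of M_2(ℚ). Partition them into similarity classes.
3 classes: {M1, M4}, {M2}, {M3}

Characteristic polynomials: χ_{M1} = (x + 2)^2, χ_{M2} = (x - 6)^2, χ_{M3} = (x + 2)^2, χ_{M4} = (x + 2)^2.

{M1, M4}: invariant factors x + 2, x + 2.

{M2}: invariant factors (x - 6)^2.

{M3}: invariant factors (x + 2)^2.

Matrices are similar if and only if their invariant-factor lists agree; the partition into similarity classes is {M1, M4}, {M2}, {M3}.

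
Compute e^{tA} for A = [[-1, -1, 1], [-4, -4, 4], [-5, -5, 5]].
e^{tA} = [[1 - t, -t, t], [-4*t, 1 - 4*t, 4*t], [-5*t, -5*t, 5*t + 1]]

A has Jordan form J = [[0, 1, 0], [0, 0, 0], [0, 0, 0]] with A = PJP^{-1}, so e^{tA} = P e^{tJ} P^{-1}.

For a Jordan block J_k(λ), e^{tJ_k(λ)} = e^{λt} · (I + tN + t^2 N^2/2! + ... + t^{k-1} N^{k-1}/(k-1)!) where N is the nilpotent superdiagonal part.

Assembling the blocks and conjugating back gives the entries of e^{tA} as shown above.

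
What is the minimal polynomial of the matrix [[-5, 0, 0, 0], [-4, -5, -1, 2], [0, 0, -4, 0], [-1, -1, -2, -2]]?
m_A(x) = (x + 3)(x + 4)^2(x + 5)

The characteristic polynomial factors as (x + 3)(x + 4)^2(x + 5). The minimal polynomial is ∏(x - λ)^{k_λ} where k_λ is the size of the largest Jordan block at λ.

For λ = -5: rank(A + 5I) = 3, and the largest Jordan block has size 1 (the smallest k with rank((A + 5I)^k) = rank((A + 5I)^(k+1))).
For λ = -4: rank(A + 4I) = 3, and the largest Jordan block has size 2 (the smallest k with rank((A + 4I)^k) = rank((A + 4I)^(k+1))).
For λ = -3: rank(A + 3I) = 3, and the largest Jordan block has size 1 (the smallest k with rank((A + 3I)^k) = rank((A + 3I)^(k+1))).

So m_A(x) = (x + 3)(x + 4)^2(x + 5).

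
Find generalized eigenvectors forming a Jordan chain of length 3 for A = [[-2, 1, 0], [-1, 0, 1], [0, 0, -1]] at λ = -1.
We seek v_1 ∈ ker((A + I)^3) \ ker((A + I)^2), then set v_{i+1} = (A + I) v_i.

One such chain is v_1 = [[-2, -2, 1]]^T, v_2 = [[0, 1, 0]]^T, v_3 = [[1, 1, 0]]^T. Check: (A + I) v_3 = [[0, 0, 0]]^T = 0.

v_1 = [[-2, -2, 1]]^T, v_2 = [[0, 1, 0]]^T, v_3 = [[1, 1, 0]]^T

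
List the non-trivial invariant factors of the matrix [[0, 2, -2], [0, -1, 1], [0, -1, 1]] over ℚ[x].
The Jordan structure of A has elementary divisors x^2, x. Arranging the block sizes at each eigenvalue in decreasing order and taking row products gives the invariant factors.

Invariant factors (smallest first, each dividing the next): x, x^2.

Check: the last factor x^2 is the minimal polynomial, and the product x^3 is the characteristic polynomial.

x, x^2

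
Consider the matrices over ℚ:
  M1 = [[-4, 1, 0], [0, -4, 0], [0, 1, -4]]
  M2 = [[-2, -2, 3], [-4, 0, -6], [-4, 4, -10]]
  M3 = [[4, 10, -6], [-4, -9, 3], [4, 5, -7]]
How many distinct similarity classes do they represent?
Characteristic polynomials: χ_{M1} = (x + 4)^3, χ_{M2} = (x + 4)^3, χ_{M3} = (x + 4)^3.

{M1, M2, M3}: invariant factors x + 4, (x + 4)^2.

Matrices are similar if and only if their invariant-factor lists agree; the partition into similarity classes is {M1, M2, M3}.

1 class: {M1, M2, M3}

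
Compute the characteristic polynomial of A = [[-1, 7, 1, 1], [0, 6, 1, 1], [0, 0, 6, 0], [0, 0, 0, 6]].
xI - A = [[x + 1, -7, -1, -1], [0, x - 6, -1, -1], [0, 0, x - 6, 0], [0, 0, 0, x - 6]].

Expanding det(xI - A) along the first row:
det(xI - A) = + (x + 1)·det([[x - 6, -1, -1], [0, x - 6, 0], [0, 0, x - 6]]) - (-7)·det([[0, -1, -1], [0, x - 6, 0], [0, 0, x - 6]]) + (-1)·det([[0, x - 6, -1], [0, 0, 0], [0, 0, x - 6]]) - (-1)·det([[0, x - 6, -1], [0, 0, x - 6], [0, 0, 0]]).

Evaluating gives χ_A(x) = x^4 - 17x^3 + 90x^2 - 108x - 216 = (x - 6)^3(x + 1).

χ_A(x) = (x - 6)^3(x + 1)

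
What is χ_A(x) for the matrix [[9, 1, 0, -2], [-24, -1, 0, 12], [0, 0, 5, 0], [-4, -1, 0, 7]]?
χ_A(x) = (x - 5)^4

xI - A = [[x - 9, -1, 0, 2], [24, x + 1, 0, -12], [0, 0, x - 5, 0], [4, 1, 0, x - 7]].

Expanding det(xI - A) along the first row:
det(xI - A) = + (x - 9)·det([[x + 1, 0, -12], [0, x - 5, 0], [1, 0, x - 7]]) - (-1)·det([[24, 0, -12], [0, x - 5, 0], [4, 0, x - 7]]) + (0)·det([[24, x + 1, -12], [0, 0, 0], [4, 1, x - 7]]) - (2)·det([[24, x + 1, 0], [0, 0, x - 5], [4, 1, 0]]).

Evaluating gives χ_A(x) = x^4 - 20x^3 + 150x^2 - 500x + 625 = (x - 5)^4.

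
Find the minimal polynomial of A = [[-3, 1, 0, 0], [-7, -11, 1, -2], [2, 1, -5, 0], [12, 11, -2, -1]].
The characteristic polynomial factors as (x + 5)^4. The minimal polynomial is ∏(x - λ)^{k_λ} where k_λ is the size of the largest Jordan block at λ.

For λ = -5: rank(A + 5I) = 2, and the largest Jordan block has size 3 (the smallest k with rank((A + 5I)^k) = rank((A + 5I)^(k+1))).

So m_A(x) = (x + 5)^3.

m_A(x) = (x + 5)^3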